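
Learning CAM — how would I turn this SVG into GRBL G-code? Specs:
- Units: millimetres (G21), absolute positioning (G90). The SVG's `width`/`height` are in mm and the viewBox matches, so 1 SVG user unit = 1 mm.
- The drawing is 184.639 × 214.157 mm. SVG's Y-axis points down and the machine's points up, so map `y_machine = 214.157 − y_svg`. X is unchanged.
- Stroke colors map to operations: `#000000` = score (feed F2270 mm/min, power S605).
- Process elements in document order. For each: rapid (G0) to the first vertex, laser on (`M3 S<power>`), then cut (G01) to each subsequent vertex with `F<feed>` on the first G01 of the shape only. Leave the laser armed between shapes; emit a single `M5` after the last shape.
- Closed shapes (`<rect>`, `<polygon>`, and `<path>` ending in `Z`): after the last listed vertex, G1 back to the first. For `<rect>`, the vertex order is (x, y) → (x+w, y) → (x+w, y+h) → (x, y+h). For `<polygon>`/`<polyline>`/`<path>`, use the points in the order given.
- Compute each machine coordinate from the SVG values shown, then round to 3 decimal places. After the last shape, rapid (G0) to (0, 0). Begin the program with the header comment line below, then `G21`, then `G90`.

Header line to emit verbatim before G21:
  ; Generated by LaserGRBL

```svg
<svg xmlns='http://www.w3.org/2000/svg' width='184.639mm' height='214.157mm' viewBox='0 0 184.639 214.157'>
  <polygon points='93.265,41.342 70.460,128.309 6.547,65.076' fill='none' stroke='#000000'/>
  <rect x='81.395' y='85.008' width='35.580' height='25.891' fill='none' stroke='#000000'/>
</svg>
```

Since the viewBox matches the mm dimensions, user units are millimetres directly. The only transform is the Y-flip y_m = 214.157 − y_svg.

Shape 1 is a regular polygon drawn with `<polygon>`. Its stroke #000000 means score at S605, F2270. After flipping Y the toolpath is (93.265,172.815) → (70.460,85.848) → (6.547,149.081) → (93.265,172.815), returning to the start.

Shape 2 is a rectangle drawn with `<rect>`. Its stroke #000000 means score at S605, F2270. After flipping Y the toolpath is (81.395,129.149) → (116.975,129.149) → (116.975,103.258) → (81.395,103.258) → (81.395,129.149), returning to the start.

; Generated by LaserGRBL
G21
G90
G0 X93.265 Y172.815
M3 S605
G01 X70.460 Y85.848 F2270
G01 X6.547 Y149.081
G01 X93.265 Y172.815
G0 X81.395 Y129.149
M3 S605
G01 X116.975 Y129.149 F2270
G01 X116.975 Y103.258
G01 X81.395 Y103.258
G01 X81.395 Y129.149
M5
G0 X0.000 Y0.000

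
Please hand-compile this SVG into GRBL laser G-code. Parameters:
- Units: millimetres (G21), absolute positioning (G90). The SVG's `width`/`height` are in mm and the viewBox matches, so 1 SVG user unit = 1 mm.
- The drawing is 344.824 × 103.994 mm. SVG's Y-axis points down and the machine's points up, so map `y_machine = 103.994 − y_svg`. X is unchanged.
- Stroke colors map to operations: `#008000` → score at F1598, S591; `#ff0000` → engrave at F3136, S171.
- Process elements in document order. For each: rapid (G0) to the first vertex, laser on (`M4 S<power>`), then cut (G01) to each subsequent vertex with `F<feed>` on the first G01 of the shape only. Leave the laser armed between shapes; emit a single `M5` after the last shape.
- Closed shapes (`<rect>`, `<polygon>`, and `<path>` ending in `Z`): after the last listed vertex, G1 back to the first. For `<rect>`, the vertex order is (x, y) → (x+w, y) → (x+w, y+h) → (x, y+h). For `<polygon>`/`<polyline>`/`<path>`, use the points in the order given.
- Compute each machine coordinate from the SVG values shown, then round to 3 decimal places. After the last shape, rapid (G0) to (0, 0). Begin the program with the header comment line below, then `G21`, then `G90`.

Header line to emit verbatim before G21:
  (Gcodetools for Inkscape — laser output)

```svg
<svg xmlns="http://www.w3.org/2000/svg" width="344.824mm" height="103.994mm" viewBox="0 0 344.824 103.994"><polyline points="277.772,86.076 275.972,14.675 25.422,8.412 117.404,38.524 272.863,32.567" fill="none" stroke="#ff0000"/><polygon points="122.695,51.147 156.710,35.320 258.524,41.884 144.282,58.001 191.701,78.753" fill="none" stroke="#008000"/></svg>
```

(Gcodetools for Inkscape — laser output)
G21
G90
G0 X277.772 Y17.918
M4 S171
G01 X275.972 Y89.319 F3136
G01 X25.422 Y95.582
G01 X117.404 Y65.470
G01 X272.863 Y71.427
G0 X122.695 Y52.847
M4 S591
G01 X156.710 Y68.674 F1598
G01 X258.524 Y62.110
G01 X144.282 Y45.993
G01 X191.701 Y25.241
G01 X122.695 Y52.847
M5
G0 X0.000 Y0.000

Since the viewBox matches the mm dimensions, user units are millimetres directly. The only transform is the Y-flip y_m = 103.994 − y_svg.

Shape 1 is a open polyline drawn with `<polyline>`. Its stroke #ff0000 means engrave at S171, F3136. After flipping Y the toolpath is (277.772,17.918) → (275.972,89.319) → (25.422,95.582) → (117.404,65.470) → (272.863,71.427).

Shape 2 is a closed polygon drawn with `<polygon>`. Its stroke #008000 means score at S591, F1598. After flipping Y the toolpath is (122.695,52.847) → (156.710,68.674) → (258.524,62.110) → (144.282,45.993) → (191.701,25.241) → (122.695,52.847), returning to the start.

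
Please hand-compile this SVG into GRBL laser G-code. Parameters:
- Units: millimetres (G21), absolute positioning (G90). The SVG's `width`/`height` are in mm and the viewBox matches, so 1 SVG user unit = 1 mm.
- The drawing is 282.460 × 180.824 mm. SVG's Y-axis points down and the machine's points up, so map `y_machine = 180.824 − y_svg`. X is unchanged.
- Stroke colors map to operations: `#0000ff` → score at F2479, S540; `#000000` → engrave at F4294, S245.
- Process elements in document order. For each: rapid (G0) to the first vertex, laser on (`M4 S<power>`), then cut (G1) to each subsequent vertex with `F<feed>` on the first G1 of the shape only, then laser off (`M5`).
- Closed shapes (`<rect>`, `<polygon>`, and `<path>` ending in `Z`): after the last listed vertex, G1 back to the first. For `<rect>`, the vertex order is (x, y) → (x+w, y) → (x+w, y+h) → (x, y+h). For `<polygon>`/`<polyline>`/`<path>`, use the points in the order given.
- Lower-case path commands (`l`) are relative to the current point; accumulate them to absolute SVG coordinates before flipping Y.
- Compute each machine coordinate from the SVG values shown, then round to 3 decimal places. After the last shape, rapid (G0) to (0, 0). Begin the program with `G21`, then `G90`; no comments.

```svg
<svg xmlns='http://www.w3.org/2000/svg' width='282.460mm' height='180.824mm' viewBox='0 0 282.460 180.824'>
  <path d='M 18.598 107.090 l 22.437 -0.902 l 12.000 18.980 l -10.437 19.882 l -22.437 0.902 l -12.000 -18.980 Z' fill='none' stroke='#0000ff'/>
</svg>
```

G21
G90
G0 X18.598 Y73.734
M4 S540
G1 X41.035 Y74.636 F2479
G1 X53.035 Y55.656
G1 X42.598 Y35.774
G1 X20.161 Y34.872
G1 X8.161 Y53.852
G1 X18.598 Y73.734
M5
G0 X0.000 Y0.000

1 u = 1 mm; y_m = 180.824 − y.

[1] `<path>` regular polygon, #0000ff→score S540 F2479: (18.598,73.734) → (41.035,74.636) → (53.035,55.656) → (42.598,35.774) → (20.161,34.872) → (8.161,53.852) → (18.598,73.734) (closed)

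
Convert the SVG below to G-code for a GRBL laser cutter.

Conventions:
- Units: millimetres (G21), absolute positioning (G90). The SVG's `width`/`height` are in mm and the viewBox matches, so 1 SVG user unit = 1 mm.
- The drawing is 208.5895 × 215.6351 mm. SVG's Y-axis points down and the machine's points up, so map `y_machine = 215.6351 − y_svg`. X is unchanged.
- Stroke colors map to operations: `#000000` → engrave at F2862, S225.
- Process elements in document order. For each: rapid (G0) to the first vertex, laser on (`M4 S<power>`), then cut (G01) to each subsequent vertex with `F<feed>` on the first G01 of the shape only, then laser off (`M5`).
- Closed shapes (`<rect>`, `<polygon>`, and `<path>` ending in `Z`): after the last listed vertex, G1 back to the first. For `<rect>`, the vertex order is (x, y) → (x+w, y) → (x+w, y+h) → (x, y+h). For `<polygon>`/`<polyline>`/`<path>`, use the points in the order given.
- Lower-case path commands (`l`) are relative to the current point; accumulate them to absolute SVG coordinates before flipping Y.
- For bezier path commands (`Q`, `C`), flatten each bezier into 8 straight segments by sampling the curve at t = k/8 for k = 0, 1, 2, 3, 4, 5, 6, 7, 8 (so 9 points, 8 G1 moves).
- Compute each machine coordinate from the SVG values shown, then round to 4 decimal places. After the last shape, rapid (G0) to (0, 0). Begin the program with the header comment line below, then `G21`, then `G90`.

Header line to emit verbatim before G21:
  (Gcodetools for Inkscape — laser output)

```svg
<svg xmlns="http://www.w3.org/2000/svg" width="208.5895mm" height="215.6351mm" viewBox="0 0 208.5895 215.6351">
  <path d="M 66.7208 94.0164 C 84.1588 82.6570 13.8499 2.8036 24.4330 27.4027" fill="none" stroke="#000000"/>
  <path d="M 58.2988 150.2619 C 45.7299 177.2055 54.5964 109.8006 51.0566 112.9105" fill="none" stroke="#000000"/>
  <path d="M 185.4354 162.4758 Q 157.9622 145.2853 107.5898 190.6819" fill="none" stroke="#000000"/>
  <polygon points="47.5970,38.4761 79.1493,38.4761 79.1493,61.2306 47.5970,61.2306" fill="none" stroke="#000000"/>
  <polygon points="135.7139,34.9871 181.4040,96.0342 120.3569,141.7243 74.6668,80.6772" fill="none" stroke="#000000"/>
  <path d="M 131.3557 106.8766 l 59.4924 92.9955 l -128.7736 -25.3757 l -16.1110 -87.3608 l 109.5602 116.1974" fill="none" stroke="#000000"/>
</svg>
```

viewBox `0 0 208.5895 215.6351` with mm width/height → 1 unit = 1 mm. Flip: y_m = 215.6351 − y_svg.

**Shape 1** — `<path>` cubic bezier, stroke `#000000` → engrave (S225, F2862). Control points (SVG): P0=(66.7208,94.0164), P1=(84.1588,82.6570), P2=(13.8499,2.8036), P3=(24.4330,27.4027); sampled at t=k/8. Machine vertices: (66.7208,121.6187) → (69.4763,128.7513) → (65.9817,140.2786) → (58.2134,154.1737) → (48.1475,168.4100) → (37.7603,180.9607) → (29.0279,189.7992) → (23.9268,192.8986) → (24.4330,188.2324). Open path.

**Shape 2** — `<path>` cubic bezier, stroke `#000000` → engrave (S225, F2862). Control points (SVG): P0=(58.2988,150.2619), P1=(45.7299,177.2055), P2=(54.5964,109.8006), P3=(51.0566,112.9105); sampled at t=k/8. Machine vertices: (58.2988,65.3732) → (54.5241,59.3699) → (52.3625,60.2799) → (51.4172,66.1710) → (51.2918,75.1113) → (51.5896,85.1688) → (51.9140,94.4115) → (51.8686,100.9074) → (51.0566,102.7246). Open path.

**Shape 3** — `<path>` quadratic bezier, stroke `#000000` → engrave (S225, F2862). Control points (SVG): P0=(185.4354,162.4758), P1=(157.9622,145.2853), P2=(107.5898,190.6819); sampled at t=k/8. Machine vertices: (185.4354,53.1593) → (178.2093,56.4790) → (170.2676,57.8429) → (161.6103,57.2509) → (152.2374,54.7030) → (142.1489,50.1993) → (131.3448,43.7398) → (119.8251,35.3244) → (107.5898,24.9532). Open path.

**Shape 4** — `<polygon>` rectangle, stroke `#000000` → engrave (S225, F2862). Machine vertices: (47.5970,177.1590) → (79.1493,177.1590) → (79.1493,154.4045) → (47.5970,154.4045) → (47.5970,177.1590). Closed: final G1 returns to the first vertex.

**Shape 5** — `<polygon>` regular polygon, stroke `#000000` → engrave (S225, F2862). Machine vertices: (135.7139,180.6480) → (181.4040,119.6009) → (120.3569,73.9108) → (74.6668,134.9579) → (135.7139,180.6480). Closed: final G1 returns to the first vertex.

**Shape 6** — `<path>` open polyline, stroke `#000000` → engrave (S225, F2862). Machine vertices: (131.3557,108.7585) → (190.8481,15.7630) → (62.0745,41.1387) → (45.9635,128.4995) → (155.5237,12.3021). Open path.

(Gcodetools for Inkscape — laser output)
G21
G90
G0 X66.7208 Y121.6187
M4 S225
G01 X69.4763 Y128.7513 F2862
G01 X65.9817 Y140.2786
G01 X58.2134 Y154.1737
G01 X48.1475 Y168.4100
G01 X37.7603 Y180.9607
G01 X29.0279 Y189.7992
G01 X23.9268 Y192.8986
G01 X24.4330 Y188.2324
M5
G0 X58.2988 Y65.3732
M4 S225
G01 X54.5241 Y59.3699 F2862
G01 X52.3625 Y60.2799
G01 X51.4172 Y66.1710
G01 X51.2918 Y75.1113
G01 X51.5896 Y85.1688
G01 X51.9140 Y94.4115
G01 X51.8686 Y100.9074
G01 X51.0566 Y102.7246
M5
G0 X185.4354 Y53.1593
M4 S225
G01 X178.2093 Y56.4790 F2862
G01 X170.2676 Y57.8429
G01 X161.6103 Y57.2509
G01 X152.2374 Y54.7030
G01 X142.1489 Y50.1993
G01 X131.3448 Y43.7398
G01 X119.8251 Y35.3244
G01 X107.5898 Y24.9532
M5
G0 X47.5970 Y177.1590
M4 S225
G01 X79.1493 Y177.1590 F2862
G01 X79.1493 Y154.4045
G01 X47.5970 Y154.4045
G01 X47.5970 Y177.1590
M5
G0 X135.7139 Y180.6480
M4 S225
G01 X181.4040 Y119.6009 F2862
G01 X120.3569 Y73.9108
G01 X74.6668 Y134.9579
G01 X135.7139 Y180.6480
M5
G0 X131.3557 Y108.7585
M4 S225
G01 X190.8481 Y15.7630 F2862
G01 X62.0745 Y41.1387
G01 X45.9635 Y128.4995
G01 X155.5237 Y12.3021
M5
G0 X0.0000 Y0.0000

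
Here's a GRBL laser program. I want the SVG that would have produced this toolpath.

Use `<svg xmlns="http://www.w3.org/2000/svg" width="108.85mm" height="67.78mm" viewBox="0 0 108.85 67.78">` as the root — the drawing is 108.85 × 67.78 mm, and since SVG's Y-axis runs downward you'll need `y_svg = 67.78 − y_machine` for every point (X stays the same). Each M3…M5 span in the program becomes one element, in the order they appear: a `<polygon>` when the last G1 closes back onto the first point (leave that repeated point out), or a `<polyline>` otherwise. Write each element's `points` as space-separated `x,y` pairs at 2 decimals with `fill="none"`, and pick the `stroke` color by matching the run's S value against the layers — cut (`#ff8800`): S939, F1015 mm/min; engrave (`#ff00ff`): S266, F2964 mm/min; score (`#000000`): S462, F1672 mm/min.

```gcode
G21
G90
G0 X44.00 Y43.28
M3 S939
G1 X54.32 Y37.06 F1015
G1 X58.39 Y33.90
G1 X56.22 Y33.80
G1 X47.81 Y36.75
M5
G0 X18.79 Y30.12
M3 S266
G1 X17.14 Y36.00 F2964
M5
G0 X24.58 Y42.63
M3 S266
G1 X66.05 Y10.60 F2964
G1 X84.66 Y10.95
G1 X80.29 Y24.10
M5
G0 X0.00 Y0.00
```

Each laser-on run becomes one SVG element. Flip Y back into SVG space with y_svg = 67.78 − y_machine.

Run 1: power S939 maps to stroke `#ff8800` (cut). The run is open, so emit a `<polyline>` with points (Y-flipped): 44.00,24.50 54.32,30.72 58.39,33.88 56.22,33.98 47.81,31.03.

Run 2: the run's S266 means `#ff00ff` (engrave). The run is open, so emit a `<polyline>` with points (Y-flipped): 18.79,37.66 17.14,31.78.

Run 3: power S266 maps to stroke `#ff00ff` (engrave). The run is open, so emit a `<polyline>` with points (Y-flipped): 24.58,25.15 66.05,57.18 84.66,56.83 80.29,43.68.

<svg xmlns="http://www.w3.org/2000/svg" width="108.85mm" height="67.78mm" viewBox="0 0 108.85 67.78">
  <polyline points="44.00,24.50 54.32,30.72 58.39,33.88 56.22,33.98 47.81,31.03" fill="none" stroke="#ff8800"/>
  <polyline points="18.79,37.66 17.14,31.78" fill="none" stroke="#ff00ff"/>
  <polyline points="24.58,25.15 66.05,57.18 84.66,56.83 80.29,43.68" fill="none" stroke="#ff00ff"/>
</svg>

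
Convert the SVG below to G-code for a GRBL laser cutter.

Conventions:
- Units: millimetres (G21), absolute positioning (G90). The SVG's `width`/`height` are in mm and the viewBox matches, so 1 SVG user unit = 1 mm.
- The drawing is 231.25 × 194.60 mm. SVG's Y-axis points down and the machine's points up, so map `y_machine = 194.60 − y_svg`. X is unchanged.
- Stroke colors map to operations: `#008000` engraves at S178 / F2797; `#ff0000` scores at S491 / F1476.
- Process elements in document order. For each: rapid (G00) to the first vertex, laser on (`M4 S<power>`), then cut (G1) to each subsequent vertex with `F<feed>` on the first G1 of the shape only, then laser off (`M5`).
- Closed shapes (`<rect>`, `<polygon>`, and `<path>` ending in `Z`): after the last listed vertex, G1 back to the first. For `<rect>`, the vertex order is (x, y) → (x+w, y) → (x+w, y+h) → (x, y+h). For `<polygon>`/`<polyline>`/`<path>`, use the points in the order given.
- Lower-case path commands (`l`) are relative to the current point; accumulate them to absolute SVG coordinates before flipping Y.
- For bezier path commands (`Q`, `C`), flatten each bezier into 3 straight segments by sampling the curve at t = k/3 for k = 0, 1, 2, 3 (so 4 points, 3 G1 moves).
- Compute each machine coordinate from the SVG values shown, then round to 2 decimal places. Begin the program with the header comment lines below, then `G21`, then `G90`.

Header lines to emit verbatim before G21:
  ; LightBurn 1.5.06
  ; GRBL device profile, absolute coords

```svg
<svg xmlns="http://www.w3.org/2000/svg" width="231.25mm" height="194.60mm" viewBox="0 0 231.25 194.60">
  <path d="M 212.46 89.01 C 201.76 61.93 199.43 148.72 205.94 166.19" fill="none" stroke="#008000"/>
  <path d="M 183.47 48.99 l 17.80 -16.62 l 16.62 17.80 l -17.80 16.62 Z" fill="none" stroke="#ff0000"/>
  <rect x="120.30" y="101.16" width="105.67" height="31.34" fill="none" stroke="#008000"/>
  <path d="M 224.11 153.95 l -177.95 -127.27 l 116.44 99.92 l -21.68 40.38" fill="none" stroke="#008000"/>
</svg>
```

; LightBurn 1.5.06
; GRBL device profile, absolute coords
G21
G90
G00 X212.46 Y105.59
M4 S178
G1 X204.57 Y101.50 F2797
G1 X202.36 Y62.20
G1 X205.94 Y28.41
M5
G00 X183.47 Y145.61
M4 S491
G1 X201.27 Y162.23 F1476
G1 X217.89 Y144.43
G1 X200.09 Y127.81
G1 X183.47 Y145.61
M5
G00 X120.30 Y93.44
M4 S178
G1 X225.97 Y93.44 F2797
G1 X225.97 Y62.10
G1 X120.30 Y62.10
G1 X120.30 Y93.44
M5
G00 X224.11 Y40.65
M4 S178
G1 X46.16 Y167.92 F2797
G1 X162.60 Y68.00
G1 X140.92 Y27.62
M5

Since the viewBox matches the mm dimensions, user units are millimetres directly. The only transform is the Y-flip y_m = 194.60 − y_svg.

Shape 1 is a cubic bezier drawn with `<path>`. Its stroke #008000 means engrave at S178, F2797. After flipping Y the toolpath is (212.46,105.59) → (204.57,101.50) → (202.36,62.20) → (205.94,28.41).

Shape 2 is a regular polygon drawn with `<path>`. Its stroke #ff0000 means score at S491, F1476. After flipping Y the toolpath is (183.47,145.61) → (201.27,162.23) → (217.89,144.43) → (200.09,127.81) → (183.47,145.61), returning to the start.

Shape 3 is a rectangle drawn with `<rect>`. Its stroke #008000 means engrave at S178, F2797. After flipping Y the toolpath is (120.30,93.44) → (225.97,93.44) → (225.97,62.10) → (120.30,62.10) → (120.30,93.44), returning to the start.

Shape 4 is a open polyline drawn with `<path>`. Its stroke #008000 means engrave at S178, F2797. After flipping Y the toolpath is (224.11,40.65) → (46.16,167.92) → (162.60,68.00) → (140.92,27.62).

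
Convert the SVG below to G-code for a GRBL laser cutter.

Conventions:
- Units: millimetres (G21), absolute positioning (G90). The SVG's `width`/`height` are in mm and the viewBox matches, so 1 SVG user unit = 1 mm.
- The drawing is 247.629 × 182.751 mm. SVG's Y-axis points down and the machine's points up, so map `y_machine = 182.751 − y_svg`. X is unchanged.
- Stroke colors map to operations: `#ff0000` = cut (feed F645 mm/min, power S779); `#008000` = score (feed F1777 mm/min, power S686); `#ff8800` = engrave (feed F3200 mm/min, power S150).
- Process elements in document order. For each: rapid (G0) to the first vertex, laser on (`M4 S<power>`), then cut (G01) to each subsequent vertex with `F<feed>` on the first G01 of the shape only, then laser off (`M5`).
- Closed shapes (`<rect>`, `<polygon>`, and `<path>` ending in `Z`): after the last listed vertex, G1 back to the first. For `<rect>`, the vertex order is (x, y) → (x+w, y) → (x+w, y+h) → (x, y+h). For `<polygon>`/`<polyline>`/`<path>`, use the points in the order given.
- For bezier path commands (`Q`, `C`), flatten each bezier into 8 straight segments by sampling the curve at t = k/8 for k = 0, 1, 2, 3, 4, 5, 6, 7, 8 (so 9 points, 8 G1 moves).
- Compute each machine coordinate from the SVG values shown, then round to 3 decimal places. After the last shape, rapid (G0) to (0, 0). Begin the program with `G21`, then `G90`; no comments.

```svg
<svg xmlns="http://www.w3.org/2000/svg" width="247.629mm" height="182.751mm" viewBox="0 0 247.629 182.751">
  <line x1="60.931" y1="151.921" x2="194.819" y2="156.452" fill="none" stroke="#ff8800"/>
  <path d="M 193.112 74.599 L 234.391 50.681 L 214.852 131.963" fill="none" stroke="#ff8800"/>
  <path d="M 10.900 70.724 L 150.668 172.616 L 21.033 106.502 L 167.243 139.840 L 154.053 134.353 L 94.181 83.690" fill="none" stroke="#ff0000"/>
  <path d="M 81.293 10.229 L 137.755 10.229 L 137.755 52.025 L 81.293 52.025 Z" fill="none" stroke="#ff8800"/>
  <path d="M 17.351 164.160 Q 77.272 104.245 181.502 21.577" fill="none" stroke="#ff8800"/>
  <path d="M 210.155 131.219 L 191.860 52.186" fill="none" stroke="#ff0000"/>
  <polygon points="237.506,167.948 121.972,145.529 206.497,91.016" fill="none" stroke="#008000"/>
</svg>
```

Since the viewBox matches the mm dimensions, user units are millimetres directly. The only transform is the Y-flip y_m = 182.751 − y_svg.

Shape 1 is a line segment drawn with `<line>`. Its stroke #ff8800 means engrave at S150, F3200. After flipping Y the toolpath is (60.931,30.830) → (194.819,26.299).

Shape 2 is a open polyline drawn with `<path>`. Its stroke #ff8800 means engrave at S150, F3200. After flipping Y the toolpath is (193.112,108.152) → (234.391,132.070) → (214.852,50.788).

Shape 3 is a open polyline drawn with `<path>`. Its stroke #ff0000 means cut at S779, F645. After flipping Y the toolpath is (10.900,112.027) → (150.668,10.135) → (21.033,76.249) → (167.243,42.911) → (154.053,48.398) → (94.181,99.061).

Shape 4 is a rectangle drawn with `<path>`. Its stroke #ff8800 means engrave at S150, F3200. After flipping Y the toolpath is (81.293,172.522) → (137.755,172.522) → (137.755,130.726) → (81.293,130.726) → (81.293,172.522), returning to the start.

Shape 5 is a quadratic bezier drawn with `<path>`. Its stroke #ff8800 means engrave at S150, F3200. After flipping Y the toolpath is (17.351,18.591) → (33.024,33.925) → (50.081,49.971) → (68.523,66.727) → (88.349,84.194) → (109.560,102.373) → (132.156,121.262) → (156.137,140.863) → (181.502,161.174).

Shape 6 is a line segment drawn with `<path>`. Its stroke #ff0000 means cut at S779, F645. After flipping Y the toolpath is (210.155,51.532) → (191.860,130.565).

Shape 7 is a closed polygon drawn with `<polygon>`. Its stroke #008000 means score at S686, F1777. After flipping Y the toolpath is (237.506,14.803) → (121.972,37.222) → (206.497,91.735) → (237.506,14.803), returning to the start.

G21
G90
G0 X60.931 Y30.830
M4 S150
G01 X194.819 Y26.299 F3200
M5
G0 X193.112 Y108.152
M4 S150
G01 X234.391 Y132.070 F3200
G01 X214.852 Y50.788
M5
G0 X10.900 Y112.027
M4 S779
G01 X150.668 Y10.135 F645
G01 X21.033 Y76.249
G01 X167.243 Y42.911
G01 X154.053 Y48.398
G01 X94.181 Y99.061
M5
G0 X81.293 Y172.522
M4 S150
G01 X137.755 Y172.522 F3200
G01 X137.755 Y130.726
G01 X81.293 Y130.726
G01 X81.293 Y172.522
M5
G0 X17.351 Y18.591
M4 S150
G01 X33.024 Y33.925 F3200
G01 X50.081 Y49.971
G01 X68.523 Y66.727
G01 X88.349 Y84.194
G01 X109.560 Y102.373
G01 X132.156 Y121.262
G01 X156.137 Y140.863
G01 X181.502 Y161.174
M5
G0 X210.155 Y51.532
M4 S779
G01 X191.860 Y130.565 F645
M5
G0 X237.506 Y14.803
M4 S686
G01 X121.972 Y37.222 F1777
G01 X206.497 Y91.735
G01 X237.506 Y14.803
M5
G0 X0.000 Y0.000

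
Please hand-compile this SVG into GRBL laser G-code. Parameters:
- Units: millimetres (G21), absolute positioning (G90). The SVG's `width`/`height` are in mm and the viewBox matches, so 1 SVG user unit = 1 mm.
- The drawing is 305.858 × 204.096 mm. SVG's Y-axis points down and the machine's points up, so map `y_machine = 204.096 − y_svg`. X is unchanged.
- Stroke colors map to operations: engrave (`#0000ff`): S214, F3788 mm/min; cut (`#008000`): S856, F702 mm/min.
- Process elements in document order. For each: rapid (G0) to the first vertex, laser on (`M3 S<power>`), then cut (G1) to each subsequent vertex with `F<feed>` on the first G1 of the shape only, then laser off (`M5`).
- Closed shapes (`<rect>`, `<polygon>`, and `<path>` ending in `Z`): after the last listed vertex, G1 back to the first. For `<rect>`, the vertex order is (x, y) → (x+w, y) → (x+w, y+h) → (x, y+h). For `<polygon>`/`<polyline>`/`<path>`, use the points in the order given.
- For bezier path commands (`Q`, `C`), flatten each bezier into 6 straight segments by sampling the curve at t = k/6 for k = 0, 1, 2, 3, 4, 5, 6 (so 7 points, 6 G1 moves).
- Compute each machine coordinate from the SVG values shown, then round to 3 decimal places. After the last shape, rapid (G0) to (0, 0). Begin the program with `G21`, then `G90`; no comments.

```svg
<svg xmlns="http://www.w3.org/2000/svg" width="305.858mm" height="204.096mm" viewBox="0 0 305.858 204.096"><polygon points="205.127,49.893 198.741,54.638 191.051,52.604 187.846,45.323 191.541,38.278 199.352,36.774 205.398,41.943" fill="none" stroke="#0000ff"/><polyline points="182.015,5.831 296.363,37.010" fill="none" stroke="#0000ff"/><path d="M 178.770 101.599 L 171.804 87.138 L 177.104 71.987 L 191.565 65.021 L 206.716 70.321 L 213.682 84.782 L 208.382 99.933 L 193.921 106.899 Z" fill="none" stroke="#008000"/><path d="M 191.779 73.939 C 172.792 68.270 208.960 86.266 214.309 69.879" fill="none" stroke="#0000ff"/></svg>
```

G21
G90
G0 X205.127 Y154.203
M3 S214
G1 X198.741 Y149.458 F3788
G1 X191.051 Y151.492
G1 X187.846 Y158.773
G1 X191.541 Y165.818
G1 X199.352 Y167.322
G1 X205.398 Y162.153
G1 X205.127 Y154.203
M5
G0 X182.015 Y198.265
M3 S214
G1 X296.363 Y167.086 F3788
M5
G0 X178.770 Y102.497
M3 S856
G1 X171.804 Y116.958 F702
G1 X177.104 Y132.109
G1 X191.565 Y139.075
G1 X206.716 Y133.775
G1 X213.682 Y119.314
G1 X208.382 Y104.163
G1 X193.921 Y97.197
G1 X178.770 Y102.497
M5
G0 X191.779 Y130.157
M3 S214
G1 X186.484 Y131.288 F3788
G1 X187.993 Y130.088
G1 X193.918 Y128.168
G1 X201.871 Y127.141
G1 X209.464 Y128.620
G1 X214.309 Y134.217
M5
G0 X0.000 Y0.000

Since the viewBox matches the mm dimensions, user units are millimetres directly. The only transform is the Y-flip y_m = 204.096 − y_svg.

Shape 1 is a regular polygon drawn with `<polygon>`. Its stroke #0000ff means engrave at S214, F3788. After flipping Y the toolpath is (205.127,154.203) → (198.741,149.458) → (191.051,151.492) → (187.846,158.773) → (191.541,165.818) → (199.352,167.322) → (205.398,162.153) → (205.127,154.203), returning to the start.

Shape 2 is a line segment drawn with `<polyline>`. Its stroke #0000ff means engrave at S214, F3788. After flipping Y the toolpath is (182.015,198.265) → (296.363,167.086).

Shape 3 is a regular polygon drawn with `<path>`. Its stroke #008000 means cut at S856, F702. After flipping Y the toolpath is (178.770,102.497) → (171.804,116.958) → (177.104,132.109) → (191.565,139.075) → (206.716,133.775) → (213.682,119.314) → (208.382,104.163) → (193.921,97.197) → (178.770,102.497), returning to the start.

Shape 4 is a cubic bezier drawn with `<path>`. Its stroke #0000ff means engrave at S214, F3788. After flipping Y the toolpath is (191.779,130.157) → (186.484,131.288) → (187.993,130.088) → (193.918,128.168) → (201.871,127.141) → (209.464,128.620) → (214.309,134.217).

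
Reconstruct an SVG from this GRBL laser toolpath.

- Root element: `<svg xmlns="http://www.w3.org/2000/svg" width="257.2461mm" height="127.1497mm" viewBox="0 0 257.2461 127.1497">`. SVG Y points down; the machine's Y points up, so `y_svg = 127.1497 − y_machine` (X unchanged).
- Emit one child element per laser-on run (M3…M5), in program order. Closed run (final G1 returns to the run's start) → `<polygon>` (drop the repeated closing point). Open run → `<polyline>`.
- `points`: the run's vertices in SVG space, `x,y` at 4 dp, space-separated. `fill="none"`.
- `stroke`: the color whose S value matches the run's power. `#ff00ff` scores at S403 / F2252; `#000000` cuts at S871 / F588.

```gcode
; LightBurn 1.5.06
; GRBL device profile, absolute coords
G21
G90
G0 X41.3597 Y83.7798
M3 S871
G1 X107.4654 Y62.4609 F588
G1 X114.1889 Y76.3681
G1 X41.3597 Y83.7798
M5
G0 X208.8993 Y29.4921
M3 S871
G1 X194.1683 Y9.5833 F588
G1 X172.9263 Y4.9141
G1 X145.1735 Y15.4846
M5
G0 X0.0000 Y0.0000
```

y_svg = 127.1497 − y_m. Every run uses S871, so all elements get stroke `#000000` (cut).

[1] closed run; points: 41.3597,43.3699 107.4654,64.6888 114.1889,50.7816

[2] open run; points: 208.8993,97.6576 194.1683,117.5664 172.9263,122.2356 145.1735,111.6651

<svg xmlns="http://www.w3.org/2000/svg" width="257.2461mm" height="127.1497mm" viewBox="0 0 257.2461 127.1497">
  <polygon points="41.3597,43.3699 107.4654,64.6888 114.1889,50.7816" fill="none" stroke="#000000"/>
  <polyline points="208.8993,97.6576 194.1683,117.5664 172.9263,122.2356 145.1735,111.6651" fill="none" stroke="#000000"/>
</svg>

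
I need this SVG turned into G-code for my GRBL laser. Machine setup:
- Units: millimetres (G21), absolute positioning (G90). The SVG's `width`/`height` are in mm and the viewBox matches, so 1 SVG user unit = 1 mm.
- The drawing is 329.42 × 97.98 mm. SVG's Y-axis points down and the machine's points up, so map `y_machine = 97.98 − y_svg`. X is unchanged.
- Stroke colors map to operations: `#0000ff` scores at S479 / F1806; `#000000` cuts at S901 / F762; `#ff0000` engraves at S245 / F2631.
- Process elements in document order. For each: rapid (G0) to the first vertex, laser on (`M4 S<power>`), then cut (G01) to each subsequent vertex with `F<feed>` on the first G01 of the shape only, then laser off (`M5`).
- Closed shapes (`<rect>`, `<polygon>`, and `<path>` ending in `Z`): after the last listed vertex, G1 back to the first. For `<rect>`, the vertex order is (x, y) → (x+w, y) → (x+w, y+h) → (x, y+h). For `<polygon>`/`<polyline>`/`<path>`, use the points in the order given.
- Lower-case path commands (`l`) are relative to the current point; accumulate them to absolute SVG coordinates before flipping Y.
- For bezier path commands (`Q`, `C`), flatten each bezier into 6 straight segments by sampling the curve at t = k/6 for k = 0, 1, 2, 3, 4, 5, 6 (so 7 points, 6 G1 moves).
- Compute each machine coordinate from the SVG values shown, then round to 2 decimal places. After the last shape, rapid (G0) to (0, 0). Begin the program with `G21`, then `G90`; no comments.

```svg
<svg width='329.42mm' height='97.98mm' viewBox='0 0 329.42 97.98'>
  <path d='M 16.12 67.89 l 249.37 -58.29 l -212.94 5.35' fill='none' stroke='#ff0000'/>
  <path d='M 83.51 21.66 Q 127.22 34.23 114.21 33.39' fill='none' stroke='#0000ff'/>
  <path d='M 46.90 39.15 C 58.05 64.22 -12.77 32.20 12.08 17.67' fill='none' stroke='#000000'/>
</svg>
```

viewBox `0 0 329.42 97.98` with mm width/height → 1 unit = 1 mm. Flip: y_m = 97.98 − y_svg.

**Shape 1** — `<path>` open polyline, stroke `#ff0000` → engrave (S245, F2631). Machine vertices: (16.12,30.09) → (265.49,88.38) → (52.55,83.03). Open path.

**Shape 2** — `<path>` quadratic bezier, stroke `#0000ff` → score (S479, F1806). Control points (SVG): P0=(83.51,21.66), P1=(127.22,34.23), P2=(114.21,33.39); sampled at t=k/6. Machine vertices: (83.51,76.32) → (96.50,72.50) → (106.35,69.43) → (113.04,67.10) → (116.58,65.52) → (116.97,64.68) → (114.21,64.59). Open path.

**Shape 3** — `<path>` cubic bezier, stroke `#000000` → cut (S901, F762). Control points (SVG): P0=(46.90,39.15), P1=(58.05,64.22), P2=(-12.77,32.20), P3=(12.08,17.67); sampled at t=k/6. Machine vertices: (46.90,58.83) → (46.47,50.71) → (37.31,50.03) → (24.35,54.72) → (12.54,62.71) → (6.81,71.93) → (12.08,80.31). Open path.

G21
G90
G0 X16.12 Y30.09
M4 S245
G01 X265.49 Y88.38 F2631
G01 X52.55 Y83.03
M5
G0 X83.51 Y76.32
M4 S479
G01 X96.50 Y72.50 F1806
G01 X106.35 Y69.43
G01 X113.04 Y67.10
G01 X116.58 Y65.52
G01 X116.97 Y64.68
G01 X114.21 Y64.59
M5
G0 X46.90 Y58.83
M4 S901
G01 X46.47 Y50.71 F762
G01 X37.31 Y50.03
G01 X24.35 Y54.72
G01 X12.54 Y62.71
G01 X6.81 Y71.93
G01 X12.08 Y80.31
M5
G0 X0.00 Y0.00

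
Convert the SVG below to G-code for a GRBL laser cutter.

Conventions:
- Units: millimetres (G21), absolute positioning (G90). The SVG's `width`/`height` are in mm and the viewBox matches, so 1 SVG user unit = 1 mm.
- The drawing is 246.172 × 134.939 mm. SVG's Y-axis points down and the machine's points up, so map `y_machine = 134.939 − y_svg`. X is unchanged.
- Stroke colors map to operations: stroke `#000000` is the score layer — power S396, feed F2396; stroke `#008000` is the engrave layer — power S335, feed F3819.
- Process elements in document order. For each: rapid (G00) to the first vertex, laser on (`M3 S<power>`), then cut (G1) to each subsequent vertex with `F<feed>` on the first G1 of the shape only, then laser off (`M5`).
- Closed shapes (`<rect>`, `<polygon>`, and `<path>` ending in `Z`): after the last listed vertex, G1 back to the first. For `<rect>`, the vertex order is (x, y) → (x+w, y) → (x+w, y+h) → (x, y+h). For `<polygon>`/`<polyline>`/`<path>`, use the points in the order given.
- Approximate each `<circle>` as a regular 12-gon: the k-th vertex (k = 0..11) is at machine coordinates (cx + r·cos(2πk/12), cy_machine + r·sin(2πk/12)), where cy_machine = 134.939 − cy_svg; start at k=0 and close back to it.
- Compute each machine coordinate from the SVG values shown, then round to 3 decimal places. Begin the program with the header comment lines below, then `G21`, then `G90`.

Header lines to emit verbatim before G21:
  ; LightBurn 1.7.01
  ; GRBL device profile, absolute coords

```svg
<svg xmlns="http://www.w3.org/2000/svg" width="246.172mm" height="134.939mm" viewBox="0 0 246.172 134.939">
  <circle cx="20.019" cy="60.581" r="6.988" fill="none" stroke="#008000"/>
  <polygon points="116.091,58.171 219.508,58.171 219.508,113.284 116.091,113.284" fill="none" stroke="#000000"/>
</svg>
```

viewBox `0 0 246.172 134.939` with mm width/height → 1 unit = 1 mm. Flip: y_m = 134.939 − y_svg.

**Shape 1** — `<circle>` circle, stroke `#008000` → engrave (S335, F3819). Machine vertices: (27.007,74.358) → (26.071,77.852) → (23.513,80.410) → (20.019,81.346) → (16.525,80.410) → (13.967,77.852) → (13.031,74.358) → (13.967,70.864) → (16.525,68.306) → (20.019,67.370) → (23.513,68.306) → (26.071,70.864) → (27.007,74.358). Closed: final G1 returns to the first vertex.

**Shape 2** — `<polygon>` rectangle, stroke `#000000` → score (S396, F2396). Machine vertices: (116.091,76.768) → (219.508,76.768) → (219.508,21.655) → (116.091,21.655) → (116.091,76.768). Closed: final G1 returns to the first vertex.

; LightBurn 1.7.01
; GRBL device profile, absolute coords
G21
G90
G00 X27.007 Y74.358
M3 S335
G1 X26.071 Y77.852 F3819
G1 X23.513 Y80.410
G1 X20.019 Y81.346
G1 X16.525 Y80.410
G1 X13.967 Y77.852
G1 X13.031 Y74.358
G1 X13.967 Y70.864
G1 X16.525 Y68.306
G1 X20.019 Y67.370
G1 X23.513 Y68.306
G1 X26.071 Y70.864
G1 X27.007 Y74.358
M5
G00 X116.091 Y76.768
M3 S396
G1 X219.508 Y76.768 F2396
G1 X219.508 Y21.655
G1 X116.091 Y21.655
G1 X116.091 Y76.768
M5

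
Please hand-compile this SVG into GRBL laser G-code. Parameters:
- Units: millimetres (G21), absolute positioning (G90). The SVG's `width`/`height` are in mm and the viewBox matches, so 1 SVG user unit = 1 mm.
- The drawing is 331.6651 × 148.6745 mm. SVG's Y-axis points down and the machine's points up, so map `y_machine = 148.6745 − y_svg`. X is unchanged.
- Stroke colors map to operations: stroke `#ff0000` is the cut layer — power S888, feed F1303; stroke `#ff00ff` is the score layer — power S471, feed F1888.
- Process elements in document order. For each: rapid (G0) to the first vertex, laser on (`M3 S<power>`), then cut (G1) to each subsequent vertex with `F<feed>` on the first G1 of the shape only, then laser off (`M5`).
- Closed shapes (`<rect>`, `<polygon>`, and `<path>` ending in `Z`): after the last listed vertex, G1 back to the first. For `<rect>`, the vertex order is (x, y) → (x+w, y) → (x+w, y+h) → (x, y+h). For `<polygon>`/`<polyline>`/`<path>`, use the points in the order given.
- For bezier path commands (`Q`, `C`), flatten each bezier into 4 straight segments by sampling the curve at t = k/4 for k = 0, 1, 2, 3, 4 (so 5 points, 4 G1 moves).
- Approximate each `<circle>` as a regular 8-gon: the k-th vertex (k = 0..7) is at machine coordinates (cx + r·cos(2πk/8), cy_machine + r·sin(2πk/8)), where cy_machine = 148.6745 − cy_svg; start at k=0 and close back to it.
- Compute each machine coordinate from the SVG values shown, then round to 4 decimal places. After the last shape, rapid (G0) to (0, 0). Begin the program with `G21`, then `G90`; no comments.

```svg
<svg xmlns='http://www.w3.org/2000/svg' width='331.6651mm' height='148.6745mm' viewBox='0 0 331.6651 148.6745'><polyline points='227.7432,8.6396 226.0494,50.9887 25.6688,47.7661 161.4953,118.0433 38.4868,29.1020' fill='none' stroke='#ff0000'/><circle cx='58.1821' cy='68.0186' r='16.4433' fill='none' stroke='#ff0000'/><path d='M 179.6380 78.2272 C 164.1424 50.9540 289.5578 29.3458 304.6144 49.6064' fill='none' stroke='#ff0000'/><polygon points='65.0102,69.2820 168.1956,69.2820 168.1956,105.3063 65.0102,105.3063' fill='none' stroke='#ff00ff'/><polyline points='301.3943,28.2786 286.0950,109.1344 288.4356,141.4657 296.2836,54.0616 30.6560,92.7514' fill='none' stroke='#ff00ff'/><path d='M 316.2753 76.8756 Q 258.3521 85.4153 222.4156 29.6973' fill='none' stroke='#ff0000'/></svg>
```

G21
G90
G0 X227.7432 Y140.0349
M3 S888
G1 X226.0494 Y97.6858 F1303
G1 X25.6688 Y100.9084
G1 X161.4953 Y30.6312
G1 X38.4868 Y119.5725
M5
G0 X74.6254 Y80.6559
M3 S888
G1 X69.8093 Y92.2831 F1303
G1 X58.1821 Y97.0992
G1 X46.5549 Y92.2831
G1 X41.7388 Y80.6559
G1 X46.5549 Y69.0287
G1 X58.1821 Y64.2126
G1 X69.8093 Y69.0287
G1 X74.6254 Y80.6559
M5
G0 X179.6380 Y70.4473
M3 S888
G1 X190.5110 Y89.2743 F1303
G1 X230.6691 Y102.5829
G1 X276.5558 Y106.9788
G1 X304.6144 Y99.0681
M5
G0 X65.0102 Y79.3925
M3 S471
G1 X168.1956 Y79.3925 F1888
G1 X168.1956 Y43.3682
G1 X65.0102 Y43.3682
G1 X65.0102 Y79.3925
M5
G0 X301.3943 Y120.3959
M3 S471
G1 X286.0950 Y39.5401 F1888
G1 X288.4356 Y7.2088
G1 X296.2836 Y94.6129
G1 X30.6560 Y55.9231
M5
G0 X316.2753 Y71.7989
M3 S888
G1 X288.6879 Y71.5452 F1303
G1 X263.8488 Y79.3236
G1 X241.7580 Y95.1343
G1 X222.4156 Y118.9772
M5
G0 X0.0000 Y0.0000

1 u = 1 mm; y_m = 148.6745 − y.

[1] `<polyline>` open polyline, #ff0000→cut S888 F1303: (227.7432,140.0349) → (226.0494,97.6858) → (25.6688,100.9084) → (161.4953,30.6312) → (38.4868,119.5725)

[2] `<circle>` circle, #ff0000→cut S888 F1303: (74.6254,80.6559) → (69.8093,92.2831) → (58.1821,97.0992) → (46.5549,92.2831) → (41.7388,80.6559) → (46.5549,69.0287) → (58.1821,64.2126) → (69.8093,69.0287) → (74.6254,80.6559) (closed)

[3] `<path>` cubic bezier, #ff0000→cut S888 F1303: (179.6380,70.4473) → (190.5110,89.2743) → (230.6691,102.5829) → (276.5558,106.9788) → (304.6144,99.0681)

[4] `<polygon>` rectangle, #ff00ff→score S471 F1888: (65.0102,79.3925) → (168.1956,79.3925) → (168.1956,43.3682) → (65.0102,43.3682) → (65.0102,79.3925) (closed)

[5] `<polyline>` open polyline, #ff00ff→score S471 F1888: (301.3943,120.3959) → (286.0950,39.5401) → (288.4356,7.2088) → (296.2836,94.6129) → (30.6560,55.9231)

[6] `<path>` quadratic bezier, #ff0000→cut S888 F1303: (316.2753,71.7989) → (288.6879,71.5452) → (263.8488,79.3236) → (241.7580,95.1343) → (222.4156,118.9772)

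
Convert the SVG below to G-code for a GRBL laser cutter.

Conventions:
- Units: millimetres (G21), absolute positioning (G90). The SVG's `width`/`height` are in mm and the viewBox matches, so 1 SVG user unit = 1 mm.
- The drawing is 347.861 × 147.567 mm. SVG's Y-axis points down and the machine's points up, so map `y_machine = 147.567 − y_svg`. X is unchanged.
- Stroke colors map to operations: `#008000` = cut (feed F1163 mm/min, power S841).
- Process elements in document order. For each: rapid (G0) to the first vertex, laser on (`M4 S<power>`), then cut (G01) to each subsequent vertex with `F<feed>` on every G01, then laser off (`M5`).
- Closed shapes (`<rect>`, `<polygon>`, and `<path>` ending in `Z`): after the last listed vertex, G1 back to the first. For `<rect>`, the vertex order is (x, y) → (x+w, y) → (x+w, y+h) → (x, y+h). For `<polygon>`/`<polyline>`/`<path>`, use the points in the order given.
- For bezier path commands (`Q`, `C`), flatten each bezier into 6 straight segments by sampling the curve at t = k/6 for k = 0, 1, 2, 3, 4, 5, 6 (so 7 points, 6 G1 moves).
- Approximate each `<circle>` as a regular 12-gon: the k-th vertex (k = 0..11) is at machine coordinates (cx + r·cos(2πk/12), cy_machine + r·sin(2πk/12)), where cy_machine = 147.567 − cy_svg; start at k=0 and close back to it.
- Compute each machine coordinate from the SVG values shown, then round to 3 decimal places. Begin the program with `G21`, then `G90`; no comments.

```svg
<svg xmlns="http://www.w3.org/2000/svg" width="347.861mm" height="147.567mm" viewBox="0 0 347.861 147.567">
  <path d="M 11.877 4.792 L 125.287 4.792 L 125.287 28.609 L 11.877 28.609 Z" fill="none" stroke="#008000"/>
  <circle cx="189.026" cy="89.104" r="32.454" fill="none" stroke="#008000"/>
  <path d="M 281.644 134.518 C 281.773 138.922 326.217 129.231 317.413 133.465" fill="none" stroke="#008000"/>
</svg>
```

1 u = 1 mm; y_m = 147.567 − y.

[1] `<path>` rectangle, #008000→cut S841 F1163: (11.877,142.775) → (125.287,142.775) → (125.287,118.958) → (11.877,118.958) → (11.877,142.775) (closed)

[2] `<circle>` circle, #008000→cut S841 F1163: (221.480,58.463) → (217.132,74.690) → (205.253,86.569) → (189.026,90.917) → (172.799,86.569) → (160.920,74.690) → (156.572,58.463) → (160.920,42.236) → (172.799,30.357) → (189.026,26.009) → (205.253,30.357) → (217.132,42.236) → (221.480,58.463) (closed)

[3] `<path>` cubic bezier, #008000→cut S841 F1163: (281.644,13.049) → (284.950,11.892) → (292.931,12.306) → (302.878,13.512) → (312.081,14.732) → (317.829,15.188) → (317.413,14.102)

G21
G90
G0 X11.877 Y142.775
M4 S841
G01 X125.287 Y142.775 F1163
G01 X125.287 Y118.958 F1163
G01 X11.877 Y118.958 F1163
G01 X11.877 Y142.775 F1163
M5
G0 X221.480 Y58.463
M4 S841
G01 X217.132 Y74.690 F1163
G01 X205.253 Y86.569 F1163
G01 X189.026 Y90.917 F1163
G01 X172.799 Y86.569 F1163
G01 X160.920 Y74.690 F1163
G01 X156.572 Y58.463 F1163
G01 X160.920 Y42.236 F1163
G01 X172.799 Y30.357 F1163
G01 X189.026 Y26.009 F1163
G01 X205.253 Y30.357 F1163
G01 X217.132 Y42.236 F1163
G01 X221.480 Y58.463 F1163
M5
G0 X281.644 Y13.049
M4 S841
G01 X284.950 Y11.892 F1163
G01 X292.931 Y12.306 F1163
G01 X302.878 Y13.512 F1163
G01 X312.081 Y14.732 F1163
G01 X317.829 Y15.188 F1163
G01 X317.413 Y14.102 F1163
M5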